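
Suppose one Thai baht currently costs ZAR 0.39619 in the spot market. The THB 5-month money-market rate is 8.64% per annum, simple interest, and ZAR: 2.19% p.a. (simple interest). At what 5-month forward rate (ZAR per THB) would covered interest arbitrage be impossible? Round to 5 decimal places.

0.38591

T = 5/12 years.
ZAR growth factor: 1 + 0.0219×5/12 = 1.009125.
THB growth factor: 1 + 0.0864×5/12 = 1.036000.
CIP: F = S · (grow ZAR)/(grow THB) = 0.39619 × 1.009125/1.036000 = 0.3859124 ZAR per THB.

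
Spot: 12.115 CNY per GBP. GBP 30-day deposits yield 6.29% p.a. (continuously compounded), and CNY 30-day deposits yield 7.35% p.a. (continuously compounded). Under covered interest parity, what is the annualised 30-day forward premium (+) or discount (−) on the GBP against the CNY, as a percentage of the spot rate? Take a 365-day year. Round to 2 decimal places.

T = 30/365 years.
CIP forward (CNY per GBP) = 12.115 × 1.0060594/1.0051832 = 12.125560.
(F − S)/S ÷ T = (12.125560 − 12.115)/12.115/(30/365) = 0.010605 → 1.06%.

+1.06%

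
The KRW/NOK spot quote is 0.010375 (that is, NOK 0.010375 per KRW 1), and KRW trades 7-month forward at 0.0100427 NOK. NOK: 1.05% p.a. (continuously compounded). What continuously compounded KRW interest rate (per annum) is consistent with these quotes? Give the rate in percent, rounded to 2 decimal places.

T = 7/12 years.
By CIP, F/S equals the NOK-to-KRW growth ratio: 0.0100427/0.010375 = 0.9679711.
NOK growth factor: e^(0.0105×7/12) = 1.0061438.
Hence g_KRW = 1.0394358.
Take logs: ln 1.0394358 / (7/12) = 0.066305, so 6.63%.

6.63%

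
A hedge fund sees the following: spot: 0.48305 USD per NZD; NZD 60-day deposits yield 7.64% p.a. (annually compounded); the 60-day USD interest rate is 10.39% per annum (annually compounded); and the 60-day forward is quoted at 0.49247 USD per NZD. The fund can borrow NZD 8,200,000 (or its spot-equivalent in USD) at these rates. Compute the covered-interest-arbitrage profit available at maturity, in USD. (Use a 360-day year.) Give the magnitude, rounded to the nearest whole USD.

USD 61,302

T = 60/360 years.
Keep in NZD, deliver into the forward: 8,200,000·1.012345946·0.49247 = USD 4,088,110.07.
Swap to USD now, deposit: 8,200,000·0.48305·1.016611353 = USD 4,026,807.74.
The quoted forward overvalues NZD, so borrow USD, buy NZD at spot, deposit the NZD at 7.64%, and sell the proceeds forward at 0.49247.
Arbitrage profit = |4,088,110.07 − 4,026,807.74| = USD 61,302.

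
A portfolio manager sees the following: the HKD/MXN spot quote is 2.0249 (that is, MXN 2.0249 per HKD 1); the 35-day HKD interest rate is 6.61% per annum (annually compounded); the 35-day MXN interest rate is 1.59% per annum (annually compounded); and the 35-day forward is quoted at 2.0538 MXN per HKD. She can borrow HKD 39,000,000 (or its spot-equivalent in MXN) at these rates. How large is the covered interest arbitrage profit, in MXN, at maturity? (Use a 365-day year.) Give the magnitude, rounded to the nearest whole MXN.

T = 35/365 years.
Invest the HKD and cover forward: 39,000,000 × 1.0061565441 × 2.0538 = MXN 80,591,328.10.
Convert at spot and invest in MXN: 39,000,000 × 2.0249 × 1.0015138081 = MXN 79,090,647.09.
The quoted forward overvalues HKD, so borrow MXN, buy HKD at spot, deposit the HKD at 6.61%, and sell the proceeds forward at 2.0538.
Profit = 80,591,328.10 − 79,090,647.09 = MXN 1,500,681.

MXN 1,500,681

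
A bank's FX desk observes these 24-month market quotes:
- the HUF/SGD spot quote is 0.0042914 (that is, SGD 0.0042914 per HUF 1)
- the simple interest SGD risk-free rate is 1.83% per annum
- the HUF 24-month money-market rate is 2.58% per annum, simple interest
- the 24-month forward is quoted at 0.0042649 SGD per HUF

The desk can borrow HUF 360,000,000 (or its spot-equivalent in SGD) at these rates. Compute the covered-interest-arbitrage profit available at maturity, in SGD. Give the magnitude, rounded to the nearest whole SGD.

SGD 13,141

T = 2 years.
Route A — deposit HUF, sell forward: 360,000,000 × 1.051600 × 0.0042649 = SGD 1,614,588.78.
Route B — convert at spot, deposit SGD: 360,000,000 × 0.0042914 × 1.036600 = SGD 1,601,447.49.
The quoted forward overvalues HUF, so borrow SGD, buy HUF at spot, deposit the HUF at 2.58%, and sell the proceeds forward at 0.0042649.
Profit = 1,614,588.78 − 1,601,447.49 = SGD 13,141.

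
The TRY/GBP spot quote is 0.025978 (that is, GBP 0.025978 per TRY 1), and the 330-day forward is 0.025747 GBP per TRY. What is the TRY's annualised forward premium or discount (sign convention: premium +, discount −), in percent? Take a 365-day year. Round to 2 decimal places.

T = 330/365 years.
TRY trades forward at -0.88921% vs spot over the period.
Annualise by dividing by T: -0.0088921 / (330/365) = -0.009835 → -0.98%.

-0.98%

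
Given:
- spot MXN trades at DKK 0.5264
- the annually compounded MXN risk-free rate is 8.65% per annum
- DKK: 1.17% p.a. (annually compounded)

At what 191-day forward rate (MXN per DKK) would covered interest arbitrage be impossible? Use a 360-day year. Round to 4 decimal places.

1.9730

T = 191/360 years.
DKK accumulates by (1 + 0.0117)^(191/360) = 1.0061905.
Growth of 1 MXN over T: (1 + 0.0865)^(191/360) = 1.0449988.
So F = 0.5264 × 1.0061905 / 1.0449988 = 0.5068510 (DKK/MXN).
Quoted the other way: 1/0.5068510 = 1.9730 MXN per DKK.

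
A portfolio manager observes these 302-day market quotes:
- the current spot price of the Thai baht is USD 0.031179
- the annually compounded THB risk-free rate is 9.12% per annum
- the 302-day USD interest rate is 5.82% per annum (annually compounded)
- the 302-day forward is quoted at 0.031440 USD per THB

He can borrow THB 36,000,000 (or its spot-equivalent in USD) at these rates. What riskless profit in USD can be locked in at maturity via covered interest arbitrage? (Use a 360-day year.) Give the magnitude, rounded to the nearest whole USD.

T = 302/360 years.
Route A — deposit THB, sell forward: 36,000,000 × 1.075963513 × 0.031440 = USD 1,217,818.54.
Route B — convert at spot, deposit USD: 36,000,000 × 0.031179 × 1.048599433 = USD 1,176,994.14.
The quoted forward overvalues THB, so borrow USD, buy THB at spot, deposit the THB at 9.12%, and sell the proceeds forward at 0.031440.
Profit = 1,217,818.54 − 1,176,994.14 = USD 40,824.

USD 40,824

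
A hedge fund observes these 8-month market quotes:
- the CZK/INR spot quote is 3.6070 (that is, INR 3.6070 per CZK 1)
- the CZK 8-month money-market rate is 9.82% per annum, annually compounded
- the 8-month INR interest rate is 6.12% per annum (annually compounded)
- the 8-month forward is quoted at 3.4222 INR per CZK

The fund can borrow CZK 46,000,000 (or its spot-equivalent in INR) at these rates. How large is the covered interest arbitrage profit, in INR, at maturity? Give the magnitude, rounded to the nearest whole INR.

T = 8/12 years.
Route A — deposit CZK, sell forward: 46,000,000 × 1.06443944433 × 3.4222 = INR 167,565,334.65.
Route B — convert at spot, deposit INR: 46,000,000 × 3.6070 × 1.04039477124 = INR 172,624,381.23.
The quoted forward undervalues CZK, so borrow CZK, convert to INR at spot, deposit the INR at 6.12%, and buy CZK forward at 3.4222 to cover the loan.
The gap between the two covered legs is INR 5,059,047.

INR 5,059,047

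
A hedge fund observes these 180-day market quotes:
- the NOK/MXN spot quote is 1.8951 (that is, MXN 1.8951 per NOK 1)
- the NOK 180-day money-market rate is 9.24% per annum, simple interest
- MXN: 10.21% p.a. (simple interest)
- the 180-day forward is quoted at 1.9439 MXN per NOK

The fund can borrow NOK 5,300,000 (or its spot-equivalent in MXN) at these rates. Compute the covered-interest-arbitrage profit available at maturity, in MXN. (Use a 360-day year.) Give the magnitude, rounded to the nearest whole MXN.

T = 180/360 years.
Keep in NOK, deliver into the forward: 5,300,000·1.046200·1.9439 = MXN 10,778,653.35.
Swap to MXN now, deposit: 5,300,000·1.8951·1.051050 = MXN 10,556,777.73.
The quoted forward overvalues NOK, so borrow MXN, buy NOK at spot, deposit the NOK at 9.24%, and sell the proceeds forward at 1.9439.
The gap between the two covered legs is MXN 221,876.

MXN 221,876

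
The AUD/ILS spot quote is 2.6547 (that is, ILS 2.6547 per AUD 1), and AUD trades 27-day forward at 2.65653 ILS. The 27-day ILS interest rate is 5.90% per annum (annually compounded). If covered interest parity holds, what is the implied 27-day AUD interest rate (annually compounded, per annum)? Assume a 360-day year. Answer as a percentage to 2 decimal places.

4.93%

T = 27/360 years.
By CIP, F/S equals the ILS-to-AUD growth ratio: 2.65653/2.6547 = 1.0006893.
The ILS side grows by (1 + 0.0590)^(27/360) = 1.0043086.
So the AUD growth factor = 1.0036168.
r = 1.0036168^(360/27) − 1 = 0.049314 → 4.93%.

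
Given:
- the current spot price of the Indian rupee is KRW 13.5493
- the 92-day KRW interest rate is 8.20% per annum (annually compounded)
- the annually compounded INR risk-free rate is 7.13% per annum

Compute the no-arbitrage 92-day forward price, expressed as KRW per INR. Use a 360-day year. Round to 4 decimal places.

13.5838

T = 92/360 years.
KRW growth factor: (1 + 0.0820)^(92/360) = 1.02034483.
Growth of 1 INR over T: (1 + 0.0713)^(92/360) = 1.01775665.
Forward (KRW per INR) = 13.5493 × 1.02034483 / 1.01775665 = 13.583756.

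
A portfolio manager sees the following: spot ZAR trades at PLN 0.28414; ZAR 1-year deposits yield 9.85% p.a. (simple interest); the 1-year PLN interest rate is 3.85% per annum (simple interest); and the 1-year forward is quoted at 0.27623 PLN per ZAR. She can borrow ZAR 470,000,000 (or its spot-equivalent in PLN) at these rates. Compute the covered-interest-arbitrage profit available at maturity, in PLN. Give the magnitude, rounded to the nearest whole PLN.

T = 1 year.
Keep in ZAR, deliver into the forward: 470,000,000·1.098500·0.27623 = PLN 142,616,167.85.
Swap to PLN now, deposit: 470,000,000·0.28414·1.038500 = PLN 138,687,313.30.
The quoted forward overvalues ZAR, so borrow PLN, buy ZAR at spot, deposit the ZAR at 9.85%, and sell the proceeds forward at 0.27623.
Profit = 142,616,167.85 − 138,687,313.30 = PLN 3,928,855.

PLN 3,928,855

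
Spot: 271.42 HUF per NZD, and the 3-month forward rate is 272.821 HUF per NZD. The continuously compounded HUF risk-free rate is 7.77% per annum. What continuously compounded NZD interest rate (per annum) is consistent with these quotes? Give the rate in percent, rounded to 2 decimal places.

5.71%

T = 3/12 years.
F/S = 272.821/271.42 = 1.0051617 = (growth of HUF) / (growth of NZD).
HUF growth factor: e^(0.0777×3/12) = 1.0196149.
So the NZD growth factor = 1.014379.
r = ln(1.014379)/(3/12) = 0.057106 → 5.71%.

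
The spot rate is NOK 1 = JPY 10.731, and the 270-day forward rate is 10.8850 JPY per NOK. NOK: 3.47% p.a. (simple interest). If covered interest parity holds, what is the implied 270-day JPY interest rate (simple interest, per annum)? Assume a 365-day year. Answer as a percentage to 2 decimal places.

5.46%

T = 270/365 years.
By CIP, F/S equals the JPY-to-NOK growth ratio: 10.885/10.731 = 1.0143509.
NOK growth factor: 1 + 0.0347×270/365 = 1.0256685.
Hence g_JPY = 1.0403878.
(1.0403878 − 1)/T = 0.054598, i.e. 5.46%.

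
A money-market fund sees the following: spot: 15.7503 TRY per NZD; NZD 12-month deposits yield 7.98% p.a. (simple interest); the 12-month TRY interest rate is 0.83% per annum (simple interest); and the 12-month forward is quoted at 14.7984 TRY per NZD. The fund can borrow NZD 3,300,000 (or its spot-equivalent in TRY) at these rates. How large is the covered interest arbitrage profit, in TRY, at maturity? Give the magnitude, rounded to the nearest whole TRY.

TRY 324,340

T = 1 year.
Keep in NZD, deliver into the forward: 3,300,000·1.079800·14.7984 = TRY 52,731,730.66.
Swap to TRY now, deposit: 3,300,000·15.7503·1.008300 = TRY 52,407,390.72.
The quoted forward overvalues NZD, so borrow TRY, buy NZD at spot, deposit the NZD at 7.98%, and sell the proceeds forward at 14.7984.
Arbitrage profit = |52,731,730.66 − 52,407,390.72| = TRY 324,340.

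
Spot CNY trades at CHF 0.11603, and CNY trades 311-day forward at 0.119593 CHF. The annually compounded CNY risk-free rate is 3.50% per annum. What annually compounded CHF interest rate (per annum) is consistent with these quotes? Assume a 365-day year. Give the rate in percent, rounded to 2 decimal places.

T = 311/365 years.
F/S = 0.119593/0.11603 = 1.0307076 = (growth of CHF) / (growth of CNY).
The CNY side grows by (1 + 0.0350)^(311/365) = 1.0297457.
Hence g_CHF = 1.0613667.
Annualise: 1.0613667^(365/311) − 1 = 0.072399 = 7.24%.

7.24%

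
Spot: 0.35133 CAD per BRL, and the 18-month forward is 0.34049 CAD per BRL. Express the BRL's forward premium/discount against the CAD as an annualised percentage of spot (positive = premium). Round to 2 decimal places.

-2.06%

T = 18/12 years.
Period premium: (0.34049 − 0.35133)/0.35133 = -0.0308542.
×(1/T) gives -2.06% p.a.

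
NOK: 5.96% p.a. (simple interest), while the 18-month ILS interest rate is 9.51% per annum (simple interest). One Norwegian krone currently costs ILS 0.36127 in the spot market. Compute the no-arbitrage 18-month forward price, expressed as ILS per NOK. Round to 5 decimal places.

T = 18/12 years.
ILS accumulates by 1 + 0.0951×18/12 = 1.142650.
Growth of 1 NOK over T: 1 + 0.0596×18/12 = 1.089400.
CIP: F = S · (grow ILS)/(grow NOK) = 0.36127 × 1.142650/1.089400 = 0.3789289 ILS per NOK.

0.37893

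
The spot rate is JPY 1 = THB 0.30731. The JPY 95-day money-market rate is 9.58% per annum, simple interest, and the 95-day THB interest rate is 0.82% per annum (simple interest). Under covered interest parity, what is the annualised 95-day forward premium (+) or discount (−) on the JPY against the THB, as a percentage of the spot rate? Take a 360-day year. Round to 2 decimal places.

-8.54%

T = 95/360 years.
CIP forward (THB per JPY) = 0.30731 × 1.0021639/1.0252806 = 0.30038117.
Annualised premium = (F − S)/S × (1/T) = (0.30038117 − 0.30731)/0.30731 ÷ (95/360) = -8.54%.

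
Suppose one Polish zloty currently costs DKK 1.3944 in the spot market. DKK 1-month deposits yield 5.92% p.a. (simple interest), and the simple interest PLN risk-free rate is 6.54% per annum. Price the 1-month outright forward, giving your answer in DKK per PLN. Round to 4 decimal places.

1.3937

T = 1/12 years.
DKK growth factor: 1 + 0.0592×1/12 = 1.0049333.
PLN growth factor: 1 + 0.0654×1/12 = 1.005450.
So F = 1.3944 × 1.0049333 / 1.005450 = 1.393683 (DKK/PLN).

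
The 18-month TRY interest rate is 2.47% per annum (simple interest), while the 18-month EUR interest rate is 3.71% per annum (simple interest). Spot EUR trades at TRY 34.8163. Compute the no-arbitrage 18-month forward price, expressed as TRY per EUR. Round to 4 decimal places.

T = 18/12 years.
TRY growth factor: 1 + 0.0247×18/12 = 1.037050.
EUR growth factor: 1 + 0.0371×18/12 = 1.055650.
Forward (TRY per EUR) = 34.8163 × 1.037050 / 1.055650 = 34.202855.

34.2029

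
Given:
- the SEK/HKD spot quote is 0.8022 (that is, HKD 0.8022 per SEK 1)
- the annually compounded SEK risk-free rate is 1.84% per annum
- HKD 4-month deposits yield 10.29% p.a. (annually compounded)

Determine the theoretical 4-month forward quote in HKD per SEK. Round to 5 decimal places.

0.82380

T = 4/12 years.
HKD growth factor: (1 + 0.1029)^(4/12) = 1.0331865.
SEK growth factor: (1 + 0.0184)^(4/12) = 1.0060961.
Forward (HKD per SEK) = 0.8022 × 1.0331865 / 1.0060961 = 0.8238002.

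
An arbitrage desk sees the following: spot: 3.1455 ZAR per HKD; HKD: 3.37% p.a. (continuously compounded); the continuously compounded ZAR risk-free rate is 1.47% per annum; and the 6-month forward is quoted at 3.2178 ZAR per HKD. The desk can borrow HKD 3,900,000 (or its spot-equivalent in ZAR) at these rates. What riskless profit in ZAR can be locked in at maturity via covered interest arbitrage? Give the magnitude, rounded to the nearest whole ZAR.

T = 6/12 years.
Route A — deposit HKD, sell forward: 3,900,000 × 1.016992762 × 3.2178 = ZAR 12,762,669.31.
Route B — convert at spot, deposit ZAR: 3,900,000 × 3.1455 × 1.0073770775 = ZAR 12,357,947.93.
The quoted forward overvalues HKD, so borrow ZAR, buy HKD at spot, deposit the HKD at 3.37%, and sell the proceeds forward at 3.2178.
The gap between the two covered legs is ZAR 404,721.

ZAR 404,721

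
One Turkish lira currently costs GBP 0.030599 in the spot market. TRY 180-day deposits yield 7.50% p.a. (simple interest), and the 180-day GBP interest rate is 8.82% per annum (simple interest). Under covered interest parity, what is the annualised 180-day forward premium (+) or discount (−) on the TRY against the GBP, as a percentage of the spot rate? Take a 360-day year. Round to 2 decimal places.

T = 180/360 years.
No-arbitrage forward: 0.030599 × 1.044100 / 1.037500 = 0.030793654 GBP/TRY.
(F − S)/S ÷ T = (0.030793654 − 0.030599)/0.030599/(180/360) = 0.012723 → 1.27%.

+1.27%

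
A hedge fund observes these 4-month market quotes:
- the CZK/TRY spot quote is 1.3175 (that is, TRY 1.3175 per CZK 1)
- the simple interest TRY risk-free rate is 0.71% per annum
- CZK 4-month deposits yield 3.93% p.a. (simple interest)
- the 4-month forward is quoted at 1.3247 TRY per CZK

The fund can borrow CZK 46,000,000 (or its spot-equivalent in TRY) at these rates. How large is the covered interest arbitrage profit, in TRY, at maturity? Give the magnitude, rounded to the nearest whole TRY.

T = 4/12 years.
Keep in CZK, deliver into the forward: 46,000,000·1.013100·1.3247 = TRY 61,734,464.22.
Swap to TRY now, deposit: 46,000,000·1.3175·1.0023666667 = TRY 60,748,431.84.
The quoted forward overvalues CZK, so borrow TRY, buy CZK at spot, deposit the CZK at 3.93%, and sell the proceeds forward at 1.3247.
The gap between the two covered legs is TRY 986,032.

TRY 986,032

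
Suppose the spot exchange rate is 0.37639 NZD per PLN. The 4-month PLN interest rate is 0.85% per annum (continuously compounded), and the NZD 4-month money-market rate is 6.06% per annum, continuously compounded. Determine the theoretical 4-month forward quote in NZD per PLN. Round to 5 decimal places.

T = 4/12 years.
Growth of 1 NZD over T: e^(0.0606×4/12) = 1.0204054.
Growth of 1 PLN over T: e^(0.0085×4/12) = 1.0028374.
CIP: F = S · (grow NZD)/(grow PLN) = 0.37639 × 1.0204054/1.0028374 = 0.3829837 NZD per PLN.

0.38298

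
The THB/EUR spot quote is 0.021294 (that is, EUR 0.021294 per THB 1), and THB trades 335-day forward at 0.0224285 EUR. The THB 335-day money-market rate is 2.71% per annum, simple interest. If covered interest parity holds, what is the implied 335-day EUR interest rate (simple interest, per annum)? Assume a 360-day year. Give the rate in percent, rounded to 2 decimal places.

8.58%

T = 335/360 years.
By CIP, F/S equals the EUR-to-THB growth ratio: 0.0224285/0.021294 = 1.0532779.
The THB side grows by 1 + 0.0271×335/360 = 1.0252181.
Hence g_EUR = 1.0798396.
r = (1.0798396 − 1)/(335/360) = 0.085798 → 8.58%.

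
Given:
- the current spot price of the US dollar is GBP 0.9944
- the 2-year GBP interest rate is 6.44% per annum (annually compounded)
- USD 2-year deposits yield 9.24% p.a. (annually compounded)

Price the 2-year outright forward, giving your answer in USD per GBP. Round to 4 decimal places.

1.0592

T = 2 years.
GBP growth factor: (1 + 0.0644)^2 = 1.1329474.
Growth of 1 USD over T: (1 + 0.0924)^2 = 1.1933378.
Forward (GBP per USD) = 0.9944 × 1.1329474 / 1.1933378 = 0.9440771.
Invert for USD per GBP: 1 / 0.9440771 = 1.0592.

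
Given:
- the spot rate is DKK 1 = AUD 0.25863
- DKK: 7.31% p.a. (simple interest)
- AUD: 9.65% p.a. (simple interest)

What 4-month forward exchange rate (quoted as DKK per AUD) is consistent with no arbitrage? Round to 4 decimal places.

T = 4/12 years.
AUD growth factor: 1 + 0.0965×4/12 = 1.0321667.
Growth of 1 DKK over T: 1 + 0.0731×4/12 = 1.0243667.
CIP: F = S · (grow AUD)/(grow DKK) = 0.25863 × 1.0321667/1.0243667 = 0.2605993 AUD per DKK.
Quoted the other way: 1/0.2605993 = 3.8373 DKK per AUD.

3.8373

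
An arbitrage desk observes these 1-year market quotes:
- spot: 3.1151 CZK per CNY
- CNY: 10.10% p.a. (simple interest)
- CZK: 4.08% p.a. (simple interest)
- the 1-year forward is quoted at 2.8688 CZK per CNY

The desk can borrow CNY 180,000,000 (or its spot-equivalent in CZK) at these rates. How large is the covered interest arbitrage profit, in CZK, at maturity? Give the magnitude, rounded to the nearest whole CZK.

CZK 15,056,510

T = 1 year.
Route A — deposit CNY, sell forward: 180,000,000 × 1.101000 × 2.8688 = CZK 568,538,784.00.
Route B — convert at spot, deposit CZK: 180,000,000 × 3.1151 × 1.040800 = CZK 583,595,294.40.
The quoted forward undervalues CNY, so borrow CNY, convert to CZK at spot, deposit the CZK at 4.08%, and buy CNY forward at 2.8688 to cover the loan.
The gap between the two covered legs is CZK 15,056,510.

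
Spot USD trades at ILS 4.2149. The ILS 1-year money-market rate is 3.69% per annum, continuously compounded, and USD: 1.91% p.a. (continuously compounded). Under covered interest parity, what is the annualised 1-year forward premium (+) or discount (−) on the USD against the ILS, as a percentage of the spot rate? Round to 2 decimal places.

+1.80%

T = 1 year.
No-arbitrage forward: 4.2149 × 1.0375893 / 1.0192836 = 4.2905970 ILS/USD.
(F − S)/S ÷ T = (4.2905970 − 4.2149)/4.2149/1 = 0.017959 → 1.80%.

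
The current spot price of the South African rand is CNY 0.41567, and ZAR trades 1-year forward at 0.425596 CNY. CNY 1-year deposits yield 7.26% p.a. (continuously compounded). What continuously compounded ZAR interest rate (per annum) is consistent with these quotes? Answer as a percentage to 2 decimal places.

4.90%

T = 1 year.
By CIP, F/S equals the CNY-to-ZAR growth ratio: 0.425596/0.41567 = 1.0238795.
CNY growth factor: e^(0.0726×1) = 1.0753003.
So the ZAR growth factor = 1.0502215.
Take logs: ln 1.0502215 / 1 = 0.049001, so 4.90%.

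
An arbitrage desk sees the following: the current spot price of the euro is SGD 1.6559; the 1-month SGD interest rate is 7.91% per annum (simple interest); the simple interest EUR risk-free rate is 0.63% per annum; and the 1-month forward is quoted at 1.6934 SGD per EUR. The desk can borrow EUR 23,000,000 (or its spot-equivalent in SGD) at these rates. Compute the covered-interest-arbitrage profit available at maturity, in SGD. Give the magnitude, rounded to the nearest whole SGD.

T = 1/12 years.
Route A — deposit EUR, sell forward: 23,000,000 × 1.000525 × 1.6934 = SGD 38,968,647.81.
Route B — convert at spot, deposit SGD: 23,000,000 × 1.6559 × 1.0065916667 = SGD 38,336,748.24.
The quoted forward overvalues EUR, so borrow SGD, buy EUR at spot, deposit the EUR at 0.63%, and sell the proceeds forward at 1.6934.
Arbitrage profit = |38,968,647.81 − 38,336,748.24| = SGD 631,900.

SGD 631,900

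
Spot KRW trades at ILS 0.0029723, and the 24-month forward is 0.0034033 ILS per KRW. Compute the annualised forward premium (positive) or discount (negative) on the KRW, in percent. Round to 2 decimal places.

T = 2 years.
Period premium: (0.0034033 − 0.0029723)/0.0029723 = 0.1450056.
×(1/T) gives 7.25% p.a.

+7.25%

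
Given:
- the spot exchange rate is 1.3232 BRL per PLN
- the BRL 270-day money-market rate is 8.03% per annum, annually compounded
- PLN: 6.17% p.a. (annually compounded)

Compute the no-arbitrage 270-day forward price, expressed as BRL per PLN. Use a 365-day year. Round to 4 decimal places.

T = 270/365 years.
Growth of 1 BRL over T: (1 + 0.0803)^(270/365) = 1.0587993.
Growth of 1 PLN over T: (1 + 0.0617)^(270/365) = 1.0452838.
So F = 1.3232 × 1.0587993 / 1.0452838 = 1.340309 (BRL/PLN).

1.3403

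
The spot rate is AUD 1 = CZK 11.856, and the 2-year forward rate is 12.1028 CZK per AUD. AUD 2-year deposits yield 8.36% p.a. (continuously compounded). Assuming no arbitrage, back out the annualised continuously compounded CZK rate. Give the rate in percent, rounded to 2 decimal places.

9.39%

T = 2 years.
F/S = 12.1028/11.856 = 1.0208165 = (growth of CZK) / (growth of AUD).
AUD growth factor: e^(0.0836×2) = 1.1819906.
So the CZK growth factor = 1.2065955.
r = ln(1.2065955)/2 = 0.093901 → 9.39%.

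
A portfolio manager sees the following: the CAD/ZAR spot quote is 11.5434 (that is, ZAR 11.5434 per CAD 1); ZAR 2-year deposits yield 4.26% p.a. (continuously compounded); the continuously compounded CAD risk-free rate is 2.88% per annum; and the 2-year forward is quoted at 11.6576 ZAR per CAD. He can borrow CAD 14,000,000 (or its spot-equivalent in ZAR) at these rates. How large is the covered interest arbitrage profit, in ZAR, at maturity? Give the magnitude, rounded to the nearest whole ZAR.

ZAR 3,097,042

T = 2 years.
Invest the CAD and cover forward: 14,000,000 × 1.05929119448 × 11.6576 = ZAR 172,883,102.40.
Convert at spot and invest in ZAR: 14,000,000 × 11.5434 × 1.08893483189 = ZAR 175,980,144.74.
The quoted forward undervalues CAD, so borrow CAD, convert to ZAR at spot, deposit the ZAR at 4.26%, and buy CAD forward at 11.6576 to cover the loan.
Profit = 175,980,144.74 − 172,883,102.40 = ZAR 3,097,042.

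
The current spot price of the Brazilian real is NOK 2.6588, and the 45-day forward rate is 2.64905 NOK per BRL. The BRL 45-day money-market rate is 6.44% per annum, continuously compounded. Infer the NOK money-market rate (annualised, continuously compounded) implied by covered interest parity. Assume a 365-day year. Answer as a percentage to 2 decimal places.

3.46%

T = 45/365 years.
CIP gives F = S · g_NOK/g_BRL, so g_NOK/g_BRL = 2.64905/2.6588 = 0.9963329.
BRL growth factor: e^(0.0644×45/365) = 1.0079713.
So the NOK growth factor = 1.004275.
Take logs: ln 1.004275 / (45/365) = 0.034601, so 3.46%.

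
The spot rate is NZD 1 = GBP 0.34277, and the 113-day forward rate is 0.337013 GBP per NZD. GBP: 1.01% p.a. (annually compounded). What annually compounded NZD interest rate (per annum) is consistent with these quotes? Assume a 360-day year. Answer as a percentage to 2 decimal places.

6.61%

T = 113/360 years.
CIP gives F = S · g_GBP/g_NZD, so g_GBP/g_NZD = 0.337013/0.34277 = 0.9832045.
The GBP side grows by (1 + 0.0101)^(113/360) = 1.0031594.
So the NZD growth factor = 1.0202958.
r = 1.0202958^(360/113) − 1 = 0.066105 → 6.61%.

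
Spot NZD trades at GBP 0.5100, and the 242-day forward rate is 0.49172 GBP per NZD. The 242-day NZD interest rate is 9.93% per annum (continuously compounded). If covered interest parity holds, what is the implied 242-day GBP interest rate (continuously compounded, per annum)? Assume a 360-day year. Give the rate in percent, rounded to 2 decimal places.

4.50%

T = 242/360 years.
By CIP, F/S equals the GBP-to-NZD growth ratio: 0.49172/0.51 = 0.9641569.
NZD growth factor: e^(0.0993×242/360) = 1.069030.
So the GBP growth factor = 1.0307127.
Take logs: ln 1.0307127 / (242/360) = 0.045001, so 4.50%.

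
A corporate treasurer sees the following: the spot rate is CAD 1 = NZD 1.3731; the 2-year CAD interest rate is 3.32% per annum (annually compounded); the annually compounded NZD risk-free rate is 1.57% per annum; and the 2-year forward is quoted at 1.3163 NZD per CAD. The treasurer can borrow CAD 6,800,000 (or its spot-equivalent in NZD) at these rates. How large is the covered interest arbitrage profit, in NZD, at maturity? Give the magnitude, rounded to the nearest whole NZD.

NZD 77,524

T = 2 years.
Route A — deposit CAD, sell forward: 6,800,000 × 1.06750224 × 1.3163 = NZD 9,555,041.75.
Route B — convert at spot, deposit NZD: 6,800,000 × 1.3731 × 1.03164649 = NZD 9,632,565.81.
The quoted forward undervalues CAD, so borrow CAD, convert to NZD at spot, deposit the NZD at 1.57%, and buy CAD forward at 1.3163 to cover the loan.
The gap between the two covered legs is NZD 77,524.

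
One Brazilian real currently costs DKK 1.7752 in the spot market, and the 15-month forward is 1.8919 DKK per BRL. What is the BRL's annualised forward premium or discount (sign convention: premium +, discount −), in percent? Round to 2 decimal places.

T = 15/12 years.
BRL trades forward at +6.57391% vs spot over the period.
Per annum: 0.0657391 / (15/12) = 0.052591 = 5.26%.

+5.26%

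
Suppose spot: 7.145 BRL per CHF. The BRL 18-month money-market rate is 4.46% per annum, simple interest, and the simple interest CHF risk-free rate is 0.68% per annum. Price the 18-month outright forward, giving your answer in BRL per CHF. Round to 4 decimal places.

7.5460

T = 18/12 years.
BRL accumulates by 1 + 0.0446×18/12 = 1.066900.
Growth of 1 CHF over T: 1 + 0.0068×18/12 = 1.010200.
CIP: F = S · (grow BRL)/(grow CHF) = 7.145 × 1.066900/1.010200 = 7.546031 BRL per CHF.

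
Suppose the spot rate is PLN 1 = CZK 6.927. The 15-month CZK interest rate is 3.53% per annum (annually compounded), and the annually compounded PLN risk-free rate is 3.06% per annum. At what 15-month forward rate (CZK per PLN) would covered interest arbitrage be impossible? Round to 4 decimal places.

T = 15/12 years.
CZK growth factor: (1 + 0.0353)^(15/12) = 1.044318.
Growth of 1 PLN over T: (1 + 0.0306)^(15/12) = 1.0383952.
Forward (CZK per PLN) = 6.927 × 1.044318 / 1.0383952 = 6.966510.

6.9665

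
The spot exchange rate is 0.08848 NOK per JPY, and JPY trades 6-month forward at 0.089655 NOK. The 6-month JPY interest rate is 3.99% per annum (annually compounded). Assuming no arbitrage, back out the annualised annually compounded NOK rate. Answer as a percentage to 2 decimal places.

6.77%

T = 6/12 years.
F/S = 0.089655/0.08848 = 1.0132798 = (growth of NOK) / (growth of JPY).
The JPY side grows by (1 + 0.0399)^(6/12) = 1.0197549.
Hence g_NOK = 1.033297.
r = 1.033297^(12/6) − 1 = 0.067703 → 6.77%.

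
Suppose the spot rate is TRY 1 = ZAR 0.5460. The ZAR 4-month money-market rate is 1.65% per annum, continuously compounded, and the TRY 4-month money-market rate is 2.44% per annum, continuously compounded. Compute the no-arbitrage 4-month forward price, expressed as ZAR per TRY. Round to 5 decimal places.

T = 4/12 years.
ZAR accumulates by e^(0.0165×4/12) = 1.0055152.
Growth of 1 TRY over T: e^(0.0244×4/12) = 1.0081665.
So F = 0.546 × 1.0055152 / 1.0081665 = 0.5445641 (ZAR/TRY).

0.54456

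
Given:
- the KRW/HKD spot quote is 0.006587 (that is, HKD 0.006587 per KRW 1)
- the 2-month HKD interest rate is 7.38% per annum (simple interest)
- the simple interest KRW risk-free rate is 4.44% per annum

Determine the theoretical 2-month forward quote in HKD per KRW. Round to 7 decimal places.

0.0066190

T = 2/12 years.
HKD accumulates by 1 + 0.0738×2/12 = 1.012300.
KRW growth factor: 1 + 0.0444×2/12 = 1.007400.
CIP: F = S · (grow HKD)/(grow KRW) = 0.006587 × 1.012300/1.007400 = 0.006619039 HKD per KRW.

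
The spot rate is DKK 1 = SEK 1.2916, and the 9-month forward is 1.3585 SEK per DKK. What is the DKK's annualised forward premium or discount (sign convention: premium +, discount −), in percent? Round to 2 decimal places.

T = 9/12 years.
(F − S)/S = (1.3585 − 1.2916)/1.2916 = 0.0517962.
Annualise by dividing by T: 0.0517962 / (9/12) = 0.069062 → 6.91%.

+6.91%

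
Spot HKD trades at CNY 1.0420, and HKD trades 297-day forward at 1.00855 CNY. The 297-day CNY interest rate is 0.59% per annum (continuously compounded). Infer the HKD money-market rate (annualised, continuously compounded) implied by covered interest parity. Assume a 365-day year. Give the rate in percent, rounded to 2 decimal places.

T = 297/365 years.
CIP gives F = S · g_CNY/g_HKD, so g_CNY/g_HKD = 1.00855/1.042 = 0.9678983.
CNY growth factor: e^(0.0059×297/365) = 1.0048124.
That pins the HKD growth at 1.0381384.
Take logs: ln 1.0381384 / (297/365) = 0.045999, so 4.60%.

4.60%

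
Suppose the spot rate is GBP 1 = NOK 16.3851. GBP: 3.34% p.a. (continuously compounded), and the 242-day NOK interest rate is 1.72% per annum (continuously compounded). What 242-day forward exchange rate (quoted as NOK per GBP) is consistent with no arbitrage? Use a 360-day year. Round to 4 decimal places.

16.2076

T = 242/360 years.
Growth of 1 NOK over T: e^(0.0172×242/360) = 1.01162932.
GBP accumulates by e^(0.0334×242/360) = 1.02270617.
So F = 16.3851 × 1.01162932 / 1.02270617 = 16.207634 (NOK/GBP).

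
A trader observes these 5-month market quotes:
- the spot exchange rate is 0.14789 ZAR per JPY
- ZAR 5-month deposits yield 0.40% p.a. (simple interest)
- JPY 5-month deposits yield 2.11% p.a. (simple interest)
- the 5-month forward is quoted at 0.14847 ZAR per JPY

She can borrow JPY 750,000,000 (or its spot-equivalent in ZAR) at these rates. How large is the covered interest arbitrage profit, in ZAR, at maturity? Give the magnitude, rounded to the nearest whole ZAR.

T = 5/12 years.
Invest the JPY and cover forward: 750,000,000 × 1.00879166667 × 0.14847 = ZAR 112,331,474.06.
Convert at spot and invest in ZAR: 750,000,000 × 0.14789 × 1.00166666667 = ZAR 111,102,362.50.
The quoted forward overvalues JPY, so borrow ZAR, buy JPY at spot, deposit the JPY at 2.11%, and sell the proceeds forward at 0.14847.
Profit = 112,331,474.06 − 111,102,362.50 = ZAR 1,229,112.

ZAR 1,229,112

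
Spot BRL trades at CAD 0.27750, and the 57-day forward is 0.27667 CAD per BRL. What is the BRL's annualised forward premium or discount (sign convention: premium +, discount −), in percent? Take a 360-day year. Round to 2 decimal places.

T = 57/360 years.
BRL trades forward at -0.29910% vs spot over the period.
×(1/T) gives -1.89% p.a.

-1.89%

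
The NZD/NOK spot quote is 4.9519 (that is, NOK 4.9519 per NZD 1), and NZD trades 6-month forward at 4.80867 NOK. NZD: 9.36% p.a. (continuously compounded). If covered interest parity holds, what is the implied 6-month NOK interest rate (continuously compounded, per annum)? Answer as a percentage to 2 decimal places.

3.49%

T = 6/12 years.
By CIP, F/S equals the NOK-to-NZD growth ratio: 4.80867/4.9519 = 0.9710757.
The NZD side grows by e^(0.0936×6/12) = 1.0479124.
That pins the NOK growth at 1.0176023.
r = ln(1.0176023)/(6/12) = 0.034898 → 3.49%.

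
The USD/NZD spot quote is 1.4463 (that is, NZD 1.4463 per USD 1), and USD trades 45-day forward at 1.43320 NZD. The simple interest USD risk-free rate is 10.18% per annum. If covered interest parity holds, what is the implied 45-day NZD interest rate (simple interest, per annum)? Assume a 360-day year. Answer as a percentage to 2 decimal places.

2.84%

T = 45/360 years.
By CIP, F/S equals the NZD-to-USD growth ratio: 1.4332/1.4463 = 0.9909424.
The USD side grows by 1 + 0.1018×45/360 = 1.012725.
Hence g_NZD = 1.0035521.
r = (1.0035521 − 1)/(45/360) = 0.028417 → 2.84%.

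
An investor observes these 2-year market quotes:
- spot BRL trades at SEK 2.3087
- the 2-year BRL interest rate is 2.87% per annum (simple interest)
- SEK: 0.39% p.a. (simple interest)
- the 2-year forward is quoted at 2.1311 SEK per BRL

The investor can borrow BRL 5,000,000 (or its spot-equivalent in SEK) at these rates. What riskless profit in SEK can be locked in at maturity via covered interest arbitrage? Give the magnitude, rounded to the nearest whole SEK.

T = 2 years.
Invest the BRL and cover forward: 5,000,000 × 1.057400 × 2.1311 = SEK 11,267,125.70.
Convert at spot and invest in SEK: 5,000,000 × 2.3087 × 1.007800 = SEK 11,633,539.30.
The quoted forward undervalues BRL, so borrow BRL, convert to SEK at spot, deposit the SEK at 0.39%, and buy BRL forward at 2.1311 to cover the loan.
Profit = 11,633,539.30 − 11,267,125.70 = SEK 366,414.

SEK 366,414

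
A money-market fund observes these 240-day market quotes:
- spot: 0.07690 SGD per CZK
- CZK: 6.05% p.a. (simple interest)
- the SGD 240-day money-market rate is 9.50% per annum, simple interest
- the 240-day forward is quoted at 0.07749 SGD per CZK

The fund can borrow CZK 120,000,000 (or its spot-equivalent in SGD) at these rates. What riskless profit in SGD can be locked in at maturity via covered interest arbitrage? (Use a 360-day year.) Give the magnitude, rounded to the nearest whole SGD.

SGD 138,588

T = 240/360 years.
Invest the CZK and cover forward: 120,000,000 × 1.040333333 × 0.07749 = SGD 9,673,851.60.
Convert at spot and invest in SGD: 120,000,000 × 0.07690 × 1.063333333 = SGD 9,812,440.00.
The quoted forward undervalues CZK, so borrow CZK, convert to SGD at spot, deposit the SGD at 9.50%, and buy CZK forward at 0.07749 to cover the loan.
Profit = 9,812,440.00 − 9,673,851.60 = SGD 138,588.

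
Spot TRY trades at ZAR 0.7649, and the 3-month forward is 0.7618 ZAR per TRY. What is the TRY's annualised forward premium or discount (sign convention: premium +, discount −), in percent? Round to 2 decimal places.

T = 3/12 years.
TRY trades forward at -0.40528% vs spot over the period.
×(1/T) gives -1.62% p.a.

-1.62%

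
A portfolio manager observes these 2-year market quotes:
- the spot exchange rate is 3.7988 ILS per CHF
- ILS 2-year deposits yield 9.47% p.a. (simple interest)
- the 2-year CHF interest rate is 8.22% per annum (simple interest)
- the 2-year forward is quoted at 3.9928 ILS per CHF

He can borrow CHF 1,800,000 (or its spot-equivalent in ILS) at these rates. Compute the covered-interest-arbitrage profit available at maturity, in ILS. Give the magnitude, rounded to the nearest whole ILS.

ILS 235,662

T = 2 years.
Invest the CHF and cover forward: 1,800,000 × 1.164400 × 3.9928 = ILS 8,368,589.38.
Convert at spot and invest in ILS: 1,800,000 × 3.7988 × 1.189400 = ILS 8,132,926.90.
The quoted forward overvalues CHF, so borrow ILS, buy CHF at spot, deposit the CHF at 8.22%, and sell the proceeds forward at 3.9928.
Arbitrage profit = |8,368,589.38 − 8,132,926.90| = ILS 235,662.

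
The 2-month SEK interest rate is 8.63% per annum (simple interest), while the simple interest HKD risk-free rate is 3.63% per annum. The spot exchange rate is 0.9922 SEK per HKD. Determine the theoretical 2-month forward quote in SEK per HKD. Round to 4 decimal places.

T = 2/12 years.
SEK growth factor: 1 + 0.0863×2/12 = 1.0143833.
Growth of 1 HKD over T: 1 + 0.0363×2/12 = 1.006050.
CIP: F = S · (grow SEK)/(grow HKD) = 0.9922 × 1.0143833/1.006050 = 1.000419 SEK per HKD.

1.0004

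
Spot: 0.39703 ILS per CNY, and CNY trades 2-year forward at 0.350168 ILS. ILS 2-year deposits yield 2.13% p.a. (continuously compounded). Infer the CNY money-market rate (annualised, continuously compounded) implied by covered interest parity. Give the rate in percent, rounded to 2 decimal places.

T = 2 years.
F/S = 0.350168/0.39703 = 0.8819686 = (growth of ILS) / (growth of CNY).
The ILS side grows by e^(0.0213×2) = 1.0435204.
Hence g_CNY = 1.1831718.
r = ln(1.1831718)/2 = 0.084099 → 8.41%.

8.41%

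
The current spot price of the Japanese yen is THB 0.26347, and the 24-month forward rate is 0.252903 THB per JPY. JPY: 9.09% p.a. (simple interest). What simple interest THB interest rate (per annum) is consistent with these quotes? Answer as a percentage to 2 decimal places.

6.72%

T = 2 years.
By CIP, F/S equals the THB-to-JPY growth ratio: 0.252903/0.26347 = 0.9598930.
The JPY side grows by 1 + 0.0909×2 = 1.181800.
That pins the THB growth at 1.1344015.
(1.1344015 − 1)/T = 0.067201, i.e. 6.72%.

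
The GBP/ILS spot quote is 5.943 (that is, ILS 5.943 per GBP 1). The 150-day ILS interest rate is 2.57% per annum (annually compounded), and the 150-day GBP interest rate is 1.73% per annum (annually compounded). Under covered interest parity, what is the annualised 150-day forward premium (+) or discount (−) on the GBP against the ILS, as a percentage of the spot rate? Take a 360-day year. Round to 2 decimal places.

T = 150/360 years.
F = S · g_ILS/g_GBP = 5.943 × 1.0106291/1.0071723 = 5.963397.
Annualised premium = (F − S)/S × (1/T) = (5.963397 − 5.943)/5.943 ÷ (150/360) = 0.82%.

+0.82%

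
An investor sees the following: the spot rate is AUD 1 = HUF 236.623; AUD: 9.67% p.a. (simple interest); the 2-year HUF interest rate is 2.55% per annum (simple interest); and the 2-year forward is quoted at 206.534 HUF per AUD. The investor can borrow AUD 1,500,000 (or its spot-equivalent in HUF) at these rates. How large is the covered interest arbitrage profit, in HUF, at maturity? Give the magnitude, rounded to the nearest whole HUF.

T = 2 years.
Invest the AUD and cover forward: 1,500,000 × 1.193400 × 206.534 = HUF 369,716,513.40.
Convert at spot and invest in HUF: 1,500,000 × 236.623 × 1.051000 = HUF 373,036,159.50.
The quoted forward undervalues AUD, so borrow AUD, convert to HUF at spot, deposit the HUF at 2.55%, and buy AUD forward at 206.534 to cover the loan.
Profit = 373,036,159.50 − 369,716,513.40 = HUF 3,319,646.

HUF 3,319,646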